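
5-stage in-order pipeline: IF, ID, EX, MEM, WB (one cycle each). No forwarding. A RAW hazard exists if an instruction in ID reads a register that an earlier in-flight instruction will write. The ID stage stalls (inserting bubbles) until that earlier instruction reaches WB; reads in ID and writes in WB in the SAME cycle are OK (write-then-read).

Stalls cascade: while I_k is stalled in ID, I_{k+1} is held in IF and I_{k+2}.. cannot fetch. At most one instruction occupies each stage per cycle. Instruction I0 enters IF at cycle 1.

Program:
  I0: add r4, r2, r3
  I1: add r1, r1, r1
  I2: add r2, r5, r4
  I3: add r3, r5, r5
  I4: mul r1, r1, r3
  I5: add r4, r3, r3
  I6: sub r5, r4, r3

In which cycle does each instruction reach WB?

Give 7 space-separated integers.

I0 add r4 <- r2,r3: IF@1 ID@2 stall=0 (-) EX@3 MEM@4 WB@5
I1 add r1 <- r1,r1: IF@2 ID@3 stall=0 (-) EX@4 MEM@5 WB@6
I2 add r2 <- r5,r4: IF@3 ID@4 stall=1 (RAW on I0.r4 (WB@5)) EX@6 MEM@7 WB@8
I3 add r3 <- r5,r5: IF@4 ID@6 stall=0 (-) EX@7 MEM@8 WB@9
I4 mul r1 <- r1,r3: IF@6 ID@7 stall=2 (RAW on I3.r3 (WB@9)) EX@10 MEM@11 WB@12
I5 add r4 <- r3,r3: IF@7 ID@10 stall=0 (-) EX@11 MEM@12 WB@13
I6 sub r5 <- r4,r3: IF@10 ID@11 stall=2 (RAW on I5.r4 (WB@13)) EX@14 MEM@15 WB@16

Answer: 5 6 8 9 12 13 16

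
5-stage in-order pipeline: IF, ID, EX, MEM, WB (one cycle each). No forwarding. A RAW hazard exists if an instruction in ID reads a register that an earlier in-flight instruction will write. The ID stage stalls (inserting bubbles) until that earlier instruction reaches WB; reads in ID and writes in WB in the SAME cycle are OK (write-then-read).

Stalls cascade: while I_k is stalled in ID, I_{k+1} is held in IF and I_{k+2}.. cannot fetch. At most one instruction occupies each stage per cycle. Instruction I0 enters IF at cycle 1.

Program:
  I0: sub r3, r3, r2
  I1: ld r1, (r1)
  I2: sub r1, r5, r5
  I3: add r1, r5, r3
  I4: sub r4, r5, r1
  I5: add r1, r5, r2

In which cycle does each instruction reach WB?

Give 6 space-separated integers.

I0 sub r3 <- r3,r2: IF@1 ID@2 stall=0 (-) EX@3 MEM@4 WB@5
I1 ld r1 <- r1: IF@2 ID@3 stall=0 (-) EX@4 MEM@5 WB@6
I2 sub r1 <- r5,r5: IF@3 ID@4 stall=0 (-) EX@5 MEM@6 WB@7
I3 add r1 <- r5,r3: IF@4 ID@5 stall=0 (-) EX@6 MEM@7 WB@8
I4 sub r4 <- r5,r1: IF@5 ID@6 stall=2 (RAW on I3.r1 (WB@8)) EX@9 MEM@10 WB@11
I5 add r1 <- r5,r2: IF@6 ID@9 stall=0 (-) EX@10 MEM@11 WB@12

Answer: 5 6 7 8 11 12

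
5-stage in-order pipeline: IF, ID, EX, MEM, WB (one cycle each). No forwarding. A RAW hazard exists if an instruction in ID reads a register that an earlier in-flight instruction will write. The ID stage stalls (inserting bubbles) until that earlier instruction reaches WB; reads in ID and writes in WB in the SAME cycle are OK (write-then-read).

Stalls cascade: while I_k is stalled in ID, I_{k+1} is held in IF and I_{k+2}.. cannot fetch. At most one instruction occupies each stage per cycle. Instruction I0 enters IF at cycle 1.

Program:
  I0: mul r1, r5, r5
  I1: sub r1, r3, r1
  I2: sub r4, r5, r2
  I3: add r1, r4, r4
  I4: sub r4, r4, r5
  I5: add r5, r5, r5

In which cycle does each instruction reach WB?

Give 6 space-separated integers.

I0 mul r1 <- r5,r5: IF@1 ID@2 stall=0 (-) EX@3 MEM@4 WB@5
I1 sub r1 <- r3,r1: IF@2 ID@3 stall=2 (RAW on I0.r1 (WB@5)) EX@6 MEM@7 WB@8
I2 sub r4 <- r5,r2: IF@3 ID@6 stall=0 (-) EX@7 MEM@8 WB@9
I3 add r1 <- r4,r4: IF@6 ID@7 stall=2 (RAW on I2.r4 (WB@9)) EX@10 MEM@11 WB@12
I4 sub r4 <- r4,r5: IF@7 ID@10 stall=0 (-) EX@11 MEM@12 WB@13
I5 add r5 <- r5,r5: IF@10 ID@11 stall=0 (-) EX@12 MEM@13 WB@14

Answer: 5 8 9 12 13 14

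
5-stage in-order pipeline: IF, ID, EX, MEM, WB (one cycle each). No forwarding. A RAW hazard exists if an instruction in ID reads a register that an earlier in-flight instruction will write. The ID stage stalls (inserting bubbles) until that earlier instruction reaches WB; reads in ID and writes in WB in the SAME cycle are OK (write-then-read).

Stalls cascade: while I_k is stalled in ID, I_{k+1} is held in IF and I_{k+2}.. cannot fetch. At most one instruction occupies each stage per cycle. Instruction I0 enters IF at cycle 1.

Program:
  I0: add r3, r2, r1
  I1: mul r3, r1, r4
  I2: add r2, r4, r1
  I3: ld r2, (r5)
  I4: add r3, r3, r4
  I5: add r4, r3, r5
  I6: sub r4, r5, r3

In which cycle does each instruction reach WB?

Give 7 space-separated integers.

I0 add r3 <- r2,r1: IF@1 ID@2 stall=0 (-) EX@3 MEM@4 WB@5
I1 mul r3 <- r1,r4: IF@2 ID@3 stall=0 (-) EX@4 MEM@5 WB@6
I2 add r2 <- r4,r1: IF@3 ID@4 stall=0 (-) EX@5 MEM@6 WB@7
I3 ld r2 <- r5: IF@4 ID@5 stall=0 (-) EX@6 MEM@7 WB@8
I4 add r3 <- r3,r4: IF@5 ID@6 stall=0 (-) EX@7 MEM@8 WB@9
I5 add r4 <- r3,r5: IF@6 ID@7 stall=2 (RAW on I4.r3 (WB@9)) EX@10 MEM@11 WB@12
I6 sub r4 <- r5,r3: IF@7 ID@10 stall=0 (-) EX@11 MEM@12 WB@13

Answer: 5 6 7 8 9 12 13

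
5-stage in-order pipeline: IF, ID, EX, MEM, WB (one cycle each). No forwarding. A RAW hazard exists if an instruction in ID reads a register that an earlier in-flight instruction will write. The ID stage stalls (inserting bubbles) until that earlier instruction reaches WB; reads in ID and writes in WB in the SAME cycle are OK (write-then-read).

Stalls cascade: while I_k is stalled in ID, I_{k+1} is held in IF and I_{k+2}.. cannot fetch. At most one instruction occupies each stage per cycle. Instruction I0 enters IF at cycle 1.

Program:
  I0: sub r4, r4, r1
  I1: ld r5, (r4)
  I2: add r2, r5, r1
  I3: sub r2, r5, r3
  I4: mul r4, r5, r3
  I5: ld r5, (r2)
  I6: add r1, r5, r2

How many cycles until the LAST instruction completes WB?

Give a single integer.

I0 sub r4 <- r4,r1: IF@1 ID@2 stall=0 (-) EX@3 MEM@4 WB@5
I1 ld r5 <- r4: IF@2 ID@3 stall=2 (RAW on I0.r4 (WB@5)) EX@6 MEM@7 WB@8
I2 add r2 <- r5,r1: IF@3 ID@6 stall=2 (RAW on I1.r5 (WB@8)) EX@9 MEM@10 WB@11
I3 sub r2 <- r5,r3: IF@6 ID@9 stall=0 (-) EX@10 MEM@11 WB@12
I4 mul r4 <- r5,r3: IF@9 ID@10 stall=0 (-) EX@11 MEM@12 WB@13
I5 ld r5 <- r2: IF@10 ID@11 stall=1 (RAW on I3.r2 (WB@12)) EX@13 MEM@14 WB@15
I6 add r1 <- r5,r2: IF@11 ID@13 stall=2 (RAW on I5.r5 (WB@15)) EX@16 MEM@17 WB@18

Answer: 18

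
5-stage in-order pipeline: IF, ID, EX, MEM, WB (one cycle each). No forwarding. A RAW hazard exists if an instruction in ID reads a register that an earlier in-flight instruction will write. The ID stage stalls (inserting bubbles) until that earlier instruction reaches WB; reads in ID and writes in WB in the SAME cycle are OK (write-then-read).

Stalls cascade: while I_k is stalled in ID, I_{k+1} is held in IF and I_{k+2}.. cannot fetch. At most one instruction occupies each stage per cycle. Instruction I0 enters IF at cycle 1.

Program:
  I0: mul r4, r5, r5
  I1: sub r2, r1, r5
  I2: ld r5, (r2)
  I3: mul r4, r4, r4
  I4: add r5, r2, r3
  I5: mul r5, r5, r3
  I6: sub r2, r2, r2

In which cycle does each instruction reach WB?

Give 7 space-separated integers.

Answer: 5 6 9 10 11 14 15

Derivation:
I0 mul r4 <- r5,r5: IF@1 ID@2 stall=0 (-) EX@3 MEM@4 WB@5
I1 sub r2 <- r1,r5: IF@2 ID@3 stall=0 (-) EX@4 MEM@5 WB@6
I2 ld r5 <- r2: IF@3 ID@4 stall=2 (RAW on I1.r2 (WB@6)) EX@7 MEM@8 WB@9
I3 mul r4 <- r4,r4: IF@4 ID@7 stall=0 (-) EX@8 MEM@9 WB@10
I4 add r5 <- r2,r3: IF@7 ID@8 stall=0 (-) EX@9 MEM@10 WB@11
I5 mul r5 <- r5,r3: IF@8 ID@9 stall=2 (RAW on I4.r5 (WB@11)) EX@12 MEM@13 WB@14
I6 sub r2 <- r2,r2: IF@9 ID@12 stall=0 (-) EX@13 MEM@14 WB@15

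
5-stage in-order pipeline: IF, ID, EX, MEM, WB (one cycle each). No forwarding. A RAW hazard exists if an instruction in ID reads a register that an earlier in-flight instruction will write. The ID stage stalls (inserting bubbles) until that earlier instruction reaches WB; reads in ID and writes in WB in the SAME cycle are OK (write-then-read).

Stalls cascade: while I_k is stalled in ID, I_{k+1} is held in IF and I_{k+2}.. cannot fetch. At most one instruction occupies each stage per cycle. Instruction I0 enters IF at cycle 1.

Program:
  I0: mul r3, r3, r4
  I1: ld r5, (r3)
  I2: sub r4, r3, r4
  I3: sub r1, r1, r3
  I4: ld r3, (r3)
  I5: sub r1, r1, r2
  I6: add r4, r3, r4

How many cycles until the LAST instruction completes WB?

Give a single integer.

I0 mul r3 <- r3,r4: IF@1 ID@2 stall=0 (-) EX@3 MEM@4 WB@5
I1 ld r5 <- r3: IF@2 ID@3 stall=2 (RAW on I0.r3 (WB@5)) EX@6 MEM@7 WB@8
I2 sub r4 <- r3,r4: IF@3 ID@6 stall=0 (-) EX@7 MEM@8 WB@9
I3 sub r1 <- r1,r3: IF@6 ID@7 stall=0 (-) EX@8 MEM@9 WB@10
I4 ld r3 <- r3: IF@7 ID@8 stall=0 (-) EX@9 MEM@10 WB@11
I5 sub r1 <- r1,r2: IF@8 ID@9 stall=1 (RAW on I3.r1 (WB@10)) EX@11 MEM@12 WB@13
I6 add r4 <- r3,r4: IF@9 ID@11 stall=0 (-) EX@12 MEM@13 WB@14

Answer: 14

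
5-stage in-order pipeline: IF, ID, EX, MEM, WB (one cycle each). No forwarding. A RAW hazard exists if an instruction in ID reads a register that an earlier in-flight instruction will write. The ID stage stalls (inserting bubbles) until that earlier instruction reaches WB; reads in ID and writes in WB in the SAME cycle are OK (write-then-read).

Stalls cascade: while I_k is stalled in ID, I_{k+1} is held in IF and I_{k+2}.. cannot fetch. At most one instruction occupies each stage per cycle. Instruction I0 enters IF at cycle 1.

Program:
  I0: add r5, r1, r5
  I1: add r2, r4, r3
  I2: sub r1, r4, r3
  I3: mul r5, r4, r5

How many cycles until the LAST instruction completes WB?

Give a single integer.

Answer: 8

Derivation:
I0 add r5 <- r1,r5: IF@1 ID@2 stall=0 (-) EX@3 MEM@4 WB@5
I1 add r2 <- r4,r3: IF@2 ID@3 stall=0 (-) EX@4 MEM@5 WB@6
I2 sub r1 <- r4,r3: IF@3 ID@4 stall=0 (-) EX@5 MEM@6 WB@7
I3 mul r5 <- r4,r5: IF@4 ID@5 stall=0 (-) EX@6 MEM@7 WB@8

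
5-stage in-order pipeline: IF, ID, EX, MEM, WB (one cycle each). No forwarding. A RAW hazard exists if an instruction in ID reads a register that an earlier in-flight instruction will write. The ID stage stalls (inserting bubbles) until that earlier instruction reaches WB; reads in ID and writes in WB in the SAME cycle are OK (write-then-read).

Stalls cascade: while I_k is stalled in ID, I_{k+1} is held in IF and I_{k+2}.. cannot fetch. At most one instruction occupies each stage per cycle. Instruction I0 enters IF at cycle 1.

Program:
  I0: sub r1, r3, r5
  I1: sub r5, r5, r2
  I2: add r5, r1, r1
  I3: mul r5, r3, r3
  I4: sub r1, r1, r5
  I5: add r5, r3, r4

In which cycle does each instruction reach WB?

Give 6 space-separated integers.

Answer: 5 6 8 9 12 13

Derivation:
I0 sub r1 <- r3,r5: IF@1 ID@2 stall=0 (-) EX@3 MEM@4 WB@5
I1 sub r5 <- r5,r2: IF@2 ID@3 stall=0 (-) EX@4 MEM@5 WB@6
I2 add r5 <- r1,r1: IF@3 ID@4 stall=1 (RAW on I0.r1 (WB@5)) EX@6 MEM@7 WB@8
I3 mul r5 <- r3,r3: IF@4 ID@6 stall=0 (-) EX@7 MEM@8 WB@9
I4 sub r1 <- r1,r5: IF@6 ID@7 stall=2 (RAW on I3.r5 (WB@9)) EX@10 MEM@11 WB@12
I5 add r5 <- r3,r4: IF@7 ID@10 stall=0 (-) EX@11 MEM@12 WB@13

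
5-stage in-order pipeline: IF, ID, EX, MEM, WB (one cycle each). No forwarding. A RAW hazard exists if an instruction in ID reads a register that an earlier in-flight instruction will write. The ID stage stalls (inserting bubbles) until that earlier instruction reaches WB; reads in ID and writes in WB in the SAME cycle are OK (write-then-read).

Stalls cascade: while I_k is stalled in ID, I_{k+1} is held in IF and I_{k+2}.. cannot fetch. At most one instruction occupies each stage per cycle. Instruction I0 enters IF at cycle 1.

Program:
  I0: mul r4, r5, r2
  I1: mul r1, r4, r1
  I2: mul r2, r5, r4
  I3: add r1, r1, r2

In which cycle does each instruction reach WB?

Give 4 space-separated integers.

I0 mul r4 <- r5,r2: IF@1 ID@2 stall=0 (-) EX@3 MEM@4 WB@5
I1 mul r1 <- r4,r1: IF@2 ID@3 stall=2 (RAW on I0.r4 (WB@5)) EX@6 MEM@7 WB@8
I2 mul r2 <- r5,r4: IF@3 ID@6 stall=0 (-) EX@7 MEM@8 WB@9
I3 add r1 <- r1,r2: IF@6 ID@7 stall=2 (RAW on I2.r2 (WB@9)) EX@10 MEM@11 WB@12

Answer: 5 8 9 12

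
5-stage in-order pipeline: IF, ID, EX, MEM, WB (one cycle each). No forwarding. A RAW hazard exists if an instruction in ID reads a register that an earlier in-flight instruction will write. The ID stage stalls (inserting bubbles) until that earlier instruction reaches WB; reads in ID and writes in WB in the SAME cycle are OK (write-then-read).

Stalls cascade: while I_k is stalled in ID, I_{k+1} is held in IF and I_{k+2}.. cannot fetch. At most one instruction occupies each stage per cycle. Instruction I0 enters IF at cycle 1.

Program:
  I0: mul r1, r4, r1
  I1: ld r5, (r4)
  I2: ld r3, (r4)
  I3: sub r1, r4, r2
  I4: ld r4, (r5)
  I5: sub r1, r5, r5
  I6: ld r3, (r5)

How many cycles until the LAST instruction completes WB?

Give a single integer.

I0 mul r1 <- r4,r1: IF@1 ID@2 stall=0 (-) EX@3 MEM@4 WB@5
I1 ld r5 <- r4: IF@2 ID@3 stall=0 (-) EX@4 MEM@5 WB@6
I2 ld r3 <- r4: IF@3 ID@4 stall=0 (-) EX@5 MEM@6 WB@7
I3 sub r1 <- r4,r2: IF@4 ID@5 stall=0 (-) EX@6 MEM@7 WB@8
I4 ld r4 <- r5: IF@5 ID@6 stall=0 (-) EX@7 MEM@8 WB@9
I5 sub r1 <- r5,r5: IF@6 ID@7 stall=0 (-) EX@8 MEM@9 WB@10
I6 ld r3 <- r5: IF@7 ID@8 stall=0 (-) EX@9 MEM@10 WB@11

Answer: 11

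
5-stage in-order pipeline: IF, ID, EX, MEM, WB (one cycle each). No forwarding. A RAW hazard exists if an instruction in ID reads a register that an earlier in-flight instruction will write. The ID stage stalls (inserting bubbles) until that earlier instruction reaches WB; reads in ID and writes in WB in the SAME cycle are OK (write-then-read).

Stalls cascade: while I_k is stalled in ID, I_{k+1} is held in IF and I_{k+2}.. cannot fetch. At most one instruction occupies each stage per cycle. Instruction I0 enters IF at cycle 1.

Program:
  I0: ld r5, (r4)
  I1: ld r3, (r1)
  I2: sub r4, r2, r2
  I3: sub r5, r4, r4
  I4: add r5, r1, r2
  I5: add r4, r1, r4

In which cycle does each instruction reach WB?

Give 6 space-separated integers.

Answer: 5 6 7 10 11 12

Derivation:
I0 ld r5 <- r4: IF@1 ID@2 stall=0 (-) EX@3 MEM@4 WB@5
I1 ld r3 <- r1: IF@2 ID@3 stall=0 (-) EX@4 MEM@5 WB@6
I2 sub r4 <- r2,r2: IF@3 ID@4 stall=0 (-) EX@5 MEM@6 WB@7
I3 sub r5 <- r4,r4: IF@4 ID@5 stall=2 (RAW on I2.r4 (WB@7)) EX@8 MEM@9 WB@10
I4 add r5 <- r1,r2: IF@5 ID@8 stall=0 (-) EX@9 MEM@10 WB@11
I5 add r4 <- r1,r4: IF@8 ID@9 stall=0 (-) EX@10 MEM@11 WB@12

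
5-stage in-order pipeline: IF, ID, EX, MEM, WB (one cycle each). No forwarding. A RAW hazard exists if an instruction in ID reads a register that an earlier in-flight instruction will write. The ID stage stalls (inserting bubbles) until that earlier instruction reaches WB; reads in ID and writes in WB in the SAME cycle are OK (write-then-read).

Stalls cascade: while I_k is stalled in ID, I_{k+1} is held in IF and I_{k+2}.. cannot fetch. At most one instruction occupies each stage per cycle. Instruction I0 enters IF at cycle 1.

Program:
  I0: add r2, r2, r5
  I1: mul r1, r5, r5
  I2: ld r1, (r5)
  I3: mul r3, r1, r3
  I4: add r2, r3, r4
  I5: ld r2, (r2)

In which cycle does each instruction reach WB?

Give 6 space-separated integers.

Answer: 5 6 7 10 13 16

Derivation:
I0 add r2 <- r2,r5: IF@1 ID@2 stall=0 (-) EX@3 MEM@4 WB@5
I1 mul r1 <- r5,r5: IF@2 ID@3 stall=0 (-) EX@4 MEM@5 WB@6
I2 ld r1 <- r5: IF@3 ID@4 stall=0 (-) EX@5 MEM@6 WB@7
I3 mul r3 <- r1,r3: IF@4 ID@5 stall=2 (RAW on I2.r1 (WB@7)) EX@8 MEM@9 WB@10
I4 add r2 <- r3,r4: IF@5 ID@8 stall=2 (RAW on I3.r3 (WB@10)) EX@11 MEM@12 WB@13
I5 ld r2 <- r2: IF@8 ID@11 stall=2 (RAW on I4.r2 (WB@13)) EX@14 MEM@15 WB@16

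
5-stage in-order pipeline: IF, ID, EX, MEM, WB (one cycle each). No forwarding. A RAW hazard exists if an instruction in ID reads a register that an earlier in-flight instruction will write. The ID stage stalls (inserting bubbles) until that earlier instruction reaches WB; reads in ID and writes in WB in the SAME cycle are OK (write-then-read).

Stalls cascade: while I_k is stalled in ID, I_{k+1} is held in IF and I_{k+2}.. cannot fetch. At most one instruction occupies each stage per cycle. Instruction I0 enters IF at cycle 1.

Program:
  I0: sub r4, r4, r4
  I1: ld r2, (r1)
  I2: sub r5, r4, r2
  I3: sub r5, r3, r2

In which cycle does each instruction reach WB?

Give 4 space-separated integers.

I0 sub r4 <- r4,r4: IF@1 ID@2 stall=0 (-) EX@3 MEM@4 WB@5
I1 ld r2 <- r1: IF@2 ID@3 stall=0 (-) EX@4 MEM@5 WB@6
I2 sub r5 <- r4,r2: IF@3 ID@4 stall=2 (RAW on I1.r2 (WB@6)) EX@7 MEM@8 WB@9
I3 sub r5 <- r3,r2: IF@4 ID@7 stall=0 (-) EX@8 MEM@9 WB@10

Answer: 5 6 9 10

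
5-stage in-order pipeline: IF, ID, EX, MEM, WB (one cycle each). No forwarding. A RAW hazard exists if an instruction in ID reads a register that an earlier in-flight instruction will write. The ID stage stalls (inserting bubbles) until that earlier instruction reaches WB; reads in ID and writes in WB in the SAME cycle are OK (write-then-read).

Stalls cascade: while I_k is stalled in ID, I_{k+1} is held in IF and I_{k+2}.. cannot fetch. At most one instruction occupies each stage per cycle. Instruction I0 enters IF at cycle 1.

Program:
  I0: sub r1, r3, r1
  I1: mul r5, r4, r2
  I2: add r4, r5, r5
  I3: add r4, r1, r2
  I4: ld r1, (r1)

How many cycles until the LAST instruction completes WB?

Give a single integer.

I0 sub r1 <- r3,r1: IF@1 ID@2 stall=0 (-) EX@3 MEM@4 WB@5
I1 mul r5 <- r4,r2: IF@2 ID@3 stall=0 (-) EX@4 MEM@5 WB@6
I2 add r4 <- r5,r5: IF@3 ID@4 stall=2 (RAW on I1.r5 (WB@6)) EX@7 MEM@8 WB@9
I3 add r4 <- r1,r2: IF@4 ID@7 stall=0 (-) EX@8 MEM@9 WB@10
I4 ld r1 <- r1: IF@7 ID@8 stall=0 (-) EX@9 MEM@10 WB@11

Answer: 11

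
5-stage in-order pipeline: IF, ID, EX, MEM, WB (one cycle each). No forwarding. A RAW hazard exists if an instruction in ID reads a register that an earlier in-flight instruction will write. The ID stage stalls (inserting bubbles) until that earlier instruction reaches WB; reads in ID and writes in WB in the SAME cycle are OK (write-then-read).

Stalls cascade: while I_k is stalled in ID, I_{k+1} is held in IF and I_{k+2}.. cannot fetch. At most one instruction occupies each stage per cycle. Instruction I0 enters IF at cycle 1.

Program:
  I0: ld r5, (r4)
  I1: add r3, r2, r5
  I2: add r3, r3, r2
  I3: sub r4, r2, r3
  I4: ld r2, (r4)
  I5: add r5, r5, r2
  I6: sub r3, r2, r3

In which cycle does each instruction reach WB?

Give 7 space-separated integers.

I0 ld r5 <- r4: IF@1 ID@2 stall=0 (-) EX@3 MEM@4 WB@5
I1 add r3 <- r2,r5: IF@2 ID@3 stall=2 (RAW on I0.r5 (WB@5)) EX@6 MEM@7 WB@8
I2 add r3 <- r3,r2: IF@3 ID@6 stall=2 (RAW on I1.r3 (WB@8)) EX@9 MEM@10 WB@11
I3 sub r4 <- r2,r3: IF@6 ID@9 stall=2 (RAW on I2.r3 (WB@11)) EX@12 MEM@13 WB@14
I4 ld r2 <- r4: IF@9 ID@12 stall=2 (RAW on I3.r4 (WB@14)) EX@15 MEM@16 WB@17
I5 add r5 <- r5,r2: IF@12 ID@15 stall=2 (RAW on I4.r2 (WB@17)) EX@18 MEM@19 WB@20
I6 sub r3 <- r2,r3: IF@15 ID@18 stall=0 (-) EX@19 MEM@20 WB@21

Answer: 5 8 11 14 17 20 21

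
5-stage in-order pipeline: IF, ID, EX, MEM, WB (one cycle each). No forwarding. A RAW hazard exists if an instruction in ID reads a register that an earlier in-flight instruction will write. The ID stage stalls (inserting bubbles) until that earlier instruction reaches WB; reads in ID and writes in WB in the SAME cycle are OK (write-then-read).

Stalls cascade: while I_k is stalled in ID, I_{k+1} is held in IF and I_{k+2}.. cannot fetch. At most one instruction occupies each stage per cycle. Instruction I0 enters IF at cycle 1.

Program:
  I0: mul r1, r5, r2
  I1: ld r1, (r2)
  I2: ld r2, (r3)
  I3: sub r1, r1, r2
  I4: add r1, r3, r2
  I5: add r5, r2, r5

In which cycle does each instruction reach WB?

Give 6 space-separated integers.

I0 mul r1 <- r5,r2: IF@1 ID@2 stall=0 (-) EX@3 MEM@4 WB@5
I1 ld r1 <- r2: IF@2 ID@3 stall=0 (-) EX@4 MEM@5 WB@6
I2 ld r2 <- r3: IF@3 ID@4 stall=0 (-) EX@5 MEM@6 WB@7
I3 sub r1 <- r1,r2: IF@4 ID@5 stall=2 (RAW on I2.r2 (WB@7)) EX@8 MEM@9 WB@10
I4 add r1 <- r3,r2: IF@5 ID@8 stall=0 (-) EX@9 MEM@10 WB@11
I5 add r5 <- r2,r5: IF@8 ID@9 stall=0 (-) EX@10 MEM@11 WB@12

Answer: 5 6 7 10 11 12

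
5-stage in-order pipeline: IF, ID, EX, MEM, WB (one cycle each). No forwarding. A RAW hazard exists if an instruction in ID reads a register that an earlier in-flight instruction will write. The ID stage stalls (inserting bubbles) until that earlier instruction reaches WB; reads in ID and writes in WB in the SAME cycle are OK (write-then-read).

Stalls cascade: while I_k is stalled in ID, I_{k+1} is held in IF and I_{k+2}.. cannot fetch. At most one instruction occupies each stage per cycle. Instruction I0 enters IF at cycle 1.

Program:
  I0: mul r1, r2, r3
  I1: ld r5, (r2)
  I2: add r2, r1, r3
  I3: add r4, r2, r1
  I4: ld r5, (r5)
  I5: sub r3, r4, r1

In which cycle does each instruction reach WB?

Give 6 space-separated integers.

Answer: 5 6 8 11 12 14

Derivation:
I0 mul r1 <- r2,r3: IF@1 ID@2 stall=0 (-) EX@3 MEM@4 WB@5
I1 ld r5 <- r2: IF@2 ID@3 stall=0 (-) EX@4 MEM@5 WB@6
I2 add r2 <- r1,r3: IF@3 ID@4 stall=1 (RAW on I0.r1 (WB@5)) EX@6 MEM@7 WB@8
I3 add r4 <- r2,r1: IF@4 ID@6 stall=2 (RAW on I2.r2 (WB@8)) EX@9 MEM@10 WB@11
I4 ld r5 <- r5: IF@6 ID@9 stall=0 (-) EX@10 MEM@11 WB@12
I5 sub r3 <- r4,r1: IF@9 ID@10 stall=1 (RAW on I3.r4 (WB@11)) EX@12 MEM@13 WB@14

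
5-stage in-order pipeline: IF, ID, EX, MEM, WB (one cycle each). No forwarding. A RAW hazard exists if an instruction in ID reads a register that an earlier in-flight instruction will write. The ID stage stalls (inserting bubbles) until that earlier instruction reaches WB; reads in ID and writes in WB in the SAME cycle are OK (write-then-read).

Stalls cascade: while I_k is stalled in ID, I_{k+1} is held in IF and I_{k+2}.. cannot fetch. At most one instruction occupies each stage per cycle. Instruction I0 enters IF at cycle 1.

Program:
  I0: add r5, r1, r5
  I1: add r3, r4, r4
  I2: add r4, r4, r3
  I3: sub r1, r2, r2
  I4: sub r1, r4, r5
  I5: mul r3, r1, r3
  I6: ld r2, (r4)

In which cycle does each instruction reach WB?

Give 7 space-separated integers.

I0 add r5 <- r1,r5: IF@1 ID@2 stall=0 (-) EX@3 MEM@4 WB@5
I1 add r3 <- r4,r4: IF@2 ID@3 stall=0 (-) EX@4 MEM@5 WB@6
I2 add r4 <- r4,r3: IF@3 ID@4 stall=2 (RAW on I1.r3 (WB@6)) EX@7 MEM@8 WB@9
I3 sub r1 <- r2,r2: IF@4 ID@7 stall=0 (-) EX@8 MEM@9 WB@10
I4 sub r1 <- r4,r5: IF@7 ID@8 stall=1 (RAW on I2.r4 (WB@9)) EX@10 MEM@11 WB@12
I5 mul r3 <- r1,r3: IF@8 ID@10 stall=2 (RAW on I4.r1 (WB@12)) EX@13 MEM@14 WB@15
I6 ld r2 <- r4: IF@10 ID@13 stall=0 (-) EX@14 MEM@15 WB@16

Answer: 5 6 9 10 12 15 16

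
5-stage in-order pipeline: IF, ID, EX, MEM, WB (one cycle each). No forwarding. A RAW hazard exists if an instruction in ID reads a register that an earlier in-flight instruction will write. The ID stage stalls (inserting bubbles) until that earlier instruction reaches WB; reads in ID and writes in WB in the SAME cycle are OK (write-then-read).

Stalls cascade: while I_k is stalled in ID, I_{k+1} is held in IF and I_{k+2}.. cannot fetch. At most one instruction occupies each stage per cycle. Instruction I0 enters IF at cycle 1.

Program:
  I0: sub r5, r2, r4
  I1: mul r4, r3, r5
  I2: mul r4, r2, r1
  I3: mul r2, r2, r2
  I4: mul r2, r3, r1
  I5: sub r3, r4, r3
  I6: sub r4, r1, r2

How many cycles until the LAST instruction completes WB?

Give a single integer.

I0 sub r5 <- r2,r4: IF@1 ID@2 stall=0 (-) EX@3 MEM@4 WB@5
I1 mul r4 <- r3,r5: IF@2 ID@3 stall=2 (RAW on I0.r5 (WB@5)) EX@6 MEM@7 WB@8
I2 mul r4 <- r2,r1: IF@3 ID@6 stall=0 (-) EX@7 MEM@8 WB@9
I3 mul r2 <- r2,r2: IF@6 ID@7 stall=0 (-) EX@8 MEM@9 WB@10
I4 mul r2 <- r3,r1: IF@7 ID@8 stall=0 (-) EX@9 MEM@10 WB@11
I5 sub r3 <- r4,r3: IF@8 ID@9 stall=0 (-) EX@10 MEM@11 WB@12
I6 sub r4 <- r1,r2: IF@9 ID@10 stall=1 (RAW on I4.r2 (WB@11)) EX@12 MEM@13 WB@14

Answer: 14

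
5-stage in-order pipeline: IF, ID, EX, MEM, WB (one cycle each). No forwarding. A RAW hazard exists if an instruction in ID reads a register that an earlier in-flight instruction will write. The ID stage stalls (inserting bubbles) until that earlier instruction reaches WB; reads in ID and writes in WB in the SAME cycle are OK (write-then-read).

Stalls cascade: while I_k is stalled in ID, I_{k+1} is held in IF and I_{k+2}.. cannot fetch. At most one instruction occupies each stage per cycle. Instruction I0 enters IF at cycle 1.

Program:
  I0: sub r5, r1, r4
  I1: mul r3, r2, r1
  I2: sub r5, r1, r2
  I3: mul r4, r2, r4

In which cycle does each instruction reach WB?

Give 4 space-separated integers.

Answer: 5 6 7 8

Derivation:
I0 sub r5 <- r1,r4: IF@1 ID@2 stall=0 (-) EX@3 MEM@4 WB@5
I1 mul r3 <- r2,r1: IF@2 ID@3 stall=0 (-) EX@4 MEM@5 WB@6
I2 sub r5 <- r1,r2: IF@3 ID@4 stall=0 (-) EX@5 MEM@6 WB@7
I3 mul r4 <- r2,r4: IF@4 ID@5 stall=0 (-) EX@6 MEM@7 WB@8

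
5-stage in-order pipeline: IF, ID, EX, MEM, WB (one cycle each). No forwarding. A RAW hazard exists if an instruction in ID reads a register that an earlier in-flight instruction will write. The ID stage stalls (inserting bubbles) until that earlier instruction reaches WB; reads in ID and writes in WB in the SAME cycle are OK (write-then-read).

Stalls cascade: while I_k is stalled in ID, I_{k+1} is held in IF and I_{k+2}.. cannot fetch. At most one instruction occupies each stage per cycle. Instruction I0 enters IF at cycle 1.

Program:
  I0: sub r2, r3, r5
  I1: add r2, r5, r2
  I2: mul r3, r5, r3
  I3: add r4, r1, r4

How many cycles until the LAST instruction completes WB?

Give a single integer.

Answer: 10

Derivation:
I0 sub r2 <- r3,r5: IF@1 ID@2 stall=0 (-) EX@3 MEM@4 WB@5
I1 add r2 <- r5,r2: IF@2 ID@3 stall=2 (RAW on I0.r2 (WB@5)) EX@6 MEM@7 WB@8
I2 mul r3 <- r5,r3: IF@3 ID@6 stall=0 (-) EX@7 MEM@8 WB@9
I3 add r4 <- r1,r4: IF@6 ID@7 stall=0 (-) EX@8 MEM@9 WB@10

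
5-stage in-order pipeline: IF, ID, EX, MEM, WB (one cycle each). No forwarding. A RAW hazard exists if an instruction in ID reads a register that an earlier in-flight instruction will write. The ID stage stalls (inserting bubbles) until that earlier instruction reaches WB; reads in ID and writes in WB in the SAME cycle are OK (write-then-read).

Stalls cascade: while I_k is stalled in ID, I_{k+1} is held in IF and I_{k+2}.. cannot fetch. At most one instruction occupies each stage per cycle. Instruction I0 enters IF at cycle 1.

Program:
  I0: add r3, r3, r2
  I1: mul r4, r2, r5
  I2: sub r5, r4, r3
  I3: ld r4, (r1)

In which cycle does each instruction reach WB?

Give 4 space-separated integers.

Answer: 5 6 9 10

Derivation:
I0 add r3 <- r3,r2: IF@1 ID@2 stall=0 (-) EX@3 MEM@4 WB@5
I1 mul r4 <- r2,r5: IF@2 ID@3 stall=0 (-) EX@4 MEM@5 WB@6
I2 sub r5 <- r4,r3: IF@3 ID@4 stall=2 (RAW on I1.r4 (WB@6)) EX@7 MEM@8 WB@9
I3 ld r4 <- r1: IF@4 ID@7 stall=0 (-) EX@8 MEM@9 WB@10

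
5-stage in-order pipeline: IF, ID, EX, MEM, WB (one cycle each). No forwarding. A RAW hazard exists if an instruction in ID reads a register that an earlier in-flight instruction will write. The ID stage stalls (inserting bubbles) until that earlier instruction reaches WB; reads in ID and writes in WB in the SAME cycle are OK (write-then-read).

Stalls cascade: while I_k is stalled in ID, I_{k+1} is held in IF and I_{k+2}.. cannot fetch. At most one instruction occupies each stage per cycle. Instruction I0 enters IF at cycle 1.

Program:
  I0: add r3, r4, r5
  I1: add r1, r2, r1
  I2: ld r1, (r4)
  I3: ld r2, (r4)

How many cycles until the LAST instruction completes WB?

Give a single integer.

I0 add r3 <- r4,r5: IF@1 ID@2 stall=0 (-) EX@3 MEM@4 WB@5
I1 add r1 <- r2,r1: IF@2 ID@3 stall=0 (-) EX@4 MEM@5 WB@6
I2 ld r1 <- r4: IF@3 ID@4 stall=0 (-) EX@5 MEM@6 WB@7
I3 ld r2 <- r4: IF@4 ID@5 stall=0 (-) EX@6 MEM@7 WB@8

Answer: 8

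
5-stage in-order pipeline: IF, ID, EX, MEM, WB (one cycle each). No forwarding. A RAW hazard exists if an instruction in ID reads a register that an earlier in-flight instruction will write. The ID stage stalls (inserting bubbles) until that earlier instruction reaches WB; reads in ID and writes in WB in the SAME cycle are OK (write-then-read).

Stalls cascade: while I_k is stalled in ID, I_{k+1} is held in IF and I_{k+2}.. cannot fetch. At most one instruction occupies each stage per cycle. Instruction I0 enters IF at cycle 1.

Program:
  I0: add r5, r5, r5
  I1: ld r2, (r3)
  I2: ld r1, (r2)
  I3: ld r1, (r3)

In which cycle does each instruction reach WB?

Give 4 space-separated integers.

I0 add r5 <- r5,r5: IF@1 ID@2 stall=0 (-) EX@3 MEM@4 WB@5
I1 ld r2 <- r3: IF@2 ID@3 stall=0 (-) EX@4 MEM@5 WB@6
I2 ld r1 <- r2: IF@3 ID@4 stall=2 (RAW on I1.r2 (WB@6)) EX@7 MEM@8 WB@9
I3 ld r1 <- r3: IF@4 ID@7 stall=0 (-) EX@8 MEM@9 WB@10

Answer: 5 6 9 10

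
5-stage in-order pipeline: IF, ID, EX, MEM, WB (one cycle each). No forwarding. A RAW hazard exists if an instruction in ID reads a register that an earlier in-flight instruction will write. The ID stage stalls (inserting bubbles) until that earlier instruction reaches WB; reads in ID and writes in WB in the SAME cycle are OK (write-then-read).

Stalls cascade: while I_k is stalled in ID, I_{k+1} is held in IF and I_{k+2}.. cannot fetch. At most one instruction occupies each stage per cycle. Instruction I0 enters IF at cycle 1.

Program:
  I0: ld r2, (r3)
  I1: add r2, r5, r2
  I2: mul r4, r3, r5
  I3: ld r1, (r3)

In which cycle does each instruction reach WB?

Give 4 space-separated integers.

Answer: 5 8 9 10

Derivation:
I0 ld r2 <- r3: IF@1 ID@2 stall=0 (-) EX@3 MEM@4 WB@5
I1 add r2 <- r5,r2: IF@2 ID@3 stall=2 (RAW on I0.r2 (WB@5)) EX@6 MEM@7 WB@8
I2 mul r4 <- r3,r5: IF@3 ID@6 stall=0 (-) EX@7 MEM@8 WB@9
I3 ld r1 <- r3: IF@6 ID@7 stall=0 (-) EX@8 MEM@9 WB@10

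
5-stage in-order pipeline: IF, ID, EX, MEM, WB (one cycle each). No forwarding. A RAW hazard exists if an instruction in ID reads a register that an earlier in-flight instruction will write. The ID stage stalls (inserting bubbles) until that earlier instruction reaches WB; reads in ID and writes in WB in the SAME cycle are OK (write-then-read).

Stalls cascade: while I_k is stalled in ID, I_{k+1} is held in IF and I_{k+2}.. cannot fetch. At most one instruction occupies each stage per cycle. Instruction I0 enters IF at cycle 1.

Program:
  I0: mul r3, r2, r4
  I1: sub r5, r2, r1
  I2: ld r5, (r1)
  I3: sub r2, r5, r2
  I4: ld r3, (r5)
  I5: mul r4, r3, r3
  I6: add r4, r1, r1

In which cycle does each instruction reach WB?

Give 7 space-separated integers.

Answer: 5 6 7 10 11 14 15

Derivation:
I0 mul r3 <- r2,r4: IF@1 ID@2 stall=0 (-) EX@3 MEM@4 WB@5
I1 sub r5 <- r2,r1: IF@2 ID@3 stall=0 (-) EX@4 MEM@5 WB@6
I2 ld r5 <- r1: IF@3 ID@4 stall=0 (-) EX@5 MEM@6 WB@7
I3 sub r2 <- r5,r2: IF@4 ID@5 stall=2 (RAW on I2.r5 (WB@7)) EX@8 MEM@9 WB@10
I4 ld r3 <- r5: IF@5 ID@8 stall=0 (-) EX@9 MEM@10 WB@11
I5 mul r4 <- r3,r3: IF@8 ID@9 stall=2 (RAW on I4.r3 (WB@11)) EX@12 MEM@13 WB@14
I6 add r4 <- r1,r1: IF@9 ID@12 stall=0 (-) EX@13 MEM@14 WB@15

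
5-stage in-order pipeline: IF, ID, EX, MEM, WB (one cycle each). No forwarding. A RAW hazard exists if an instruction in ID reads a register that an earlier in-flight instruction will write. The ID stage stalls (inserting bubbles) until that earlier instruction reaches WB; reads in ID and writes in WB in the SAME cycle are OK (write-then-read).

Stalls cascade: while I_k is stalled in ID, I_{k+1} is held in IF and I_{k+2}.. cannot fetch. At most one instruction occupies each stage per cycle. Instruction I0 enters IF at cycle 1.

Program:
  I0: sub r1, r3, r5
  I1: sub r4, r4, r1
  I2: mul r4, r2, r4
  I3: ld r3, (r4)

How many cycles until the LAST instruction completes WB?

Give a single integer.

I0 sub r1 <- r3,r5: IF@1 ID@2 stall=0 (-) EX@3 MEM@4 WB@5
I1 sub r4 <- r4,r1: IF@2 ID@3 stall=2 (RAW on I0.r1 (WB@5)) EX@6 MEM@7 WB@8
I2 mul r4 <- r2,r4: IF@3 ID@6 stall=2 (RAW on I1.r4 (WB@8)) EX@9 MEM@10 WB@11
I3 ld r3 <- r4: IF@6 ID@9 stall=2 (RAW on I2.r4 (WB@11)) EX@12 MEM@13 WB@14

Answer: 14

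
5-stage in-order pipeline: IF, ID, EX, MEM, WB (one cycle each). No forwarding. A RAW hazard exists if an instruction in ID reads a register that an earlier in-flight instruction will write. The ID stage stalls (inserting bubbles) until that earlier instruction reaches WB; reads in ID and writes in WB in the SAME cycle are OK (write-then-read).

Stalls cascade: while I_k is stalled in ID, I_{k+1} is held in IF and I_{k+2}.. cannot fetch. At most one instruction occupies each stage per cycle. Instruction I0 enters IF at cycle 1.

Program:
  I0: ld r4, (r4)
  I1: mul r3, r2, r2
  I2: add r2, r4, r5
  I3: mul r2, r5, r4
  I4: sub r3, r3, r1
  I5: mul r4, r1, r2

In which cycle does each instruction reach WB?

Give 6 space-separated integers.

Answer: 5 6 8 9 10 12

Derivation:
I0 ld r4 <- r4: IF@1 ID@2 stall=0 (-) EX@3 MEM@4 WB@5
I1 mul r3 <- r2,r2: IF@2 ID@3 stall=0 (-) EX@4 MEM@5 WB@6
I2 add r2 <- r4,r5: IF@3 ID@4 stall=1 (RAW on I0.r4 (WB@5)) EX@6 MEM@7 WB@8
I3 mul r2 <- r5,r4: IF@4 ID@6 stall=0 (-) EX@7 MEM@8 WB@9
I4 sub r3 <- r3,r1: IF@6 ID@7 stall=0 (-) EX@8 MEM@9 WB@10
I5 mul r4 <- r1,r2: IF@7 ID@8 stall=1 (RAW on I3.r2 (WB@9)) EX@10 MEM@11 WB@12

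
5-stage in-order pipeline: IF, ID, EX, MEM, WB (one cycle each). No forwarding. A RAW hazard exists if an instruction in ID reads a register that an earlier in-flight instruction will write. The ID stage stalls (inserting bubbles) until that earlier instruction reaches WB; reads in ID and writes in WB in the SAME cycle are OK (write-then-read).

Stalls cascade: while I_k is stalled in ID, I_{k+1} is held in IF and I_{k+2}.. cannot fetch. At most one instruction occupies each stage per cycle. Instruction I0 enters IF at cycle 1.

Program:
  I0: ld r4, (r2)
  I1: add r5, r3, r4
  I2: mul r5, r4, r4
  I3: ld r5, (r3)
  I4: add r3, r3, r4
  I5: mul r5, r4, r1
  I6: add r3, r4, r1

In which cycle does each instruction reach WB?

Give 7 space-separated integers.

Answer: 5 8 9 10 11 12 13

Derivation:
I0 ld r4 <- r2: IF@1 ID@2 stall=0 (-) EX@3 MEM@4 WB@5
I1 add r5 <- r3,r4: IF@2 ID@3 stall=2 (RAW on I0.r4 (WB@5)) EX@6 MEM@7 WB@8
I2 mul r5 <- r4,r4: IF@3 ID@6 stall=0 (-) EX@7 MEM@8 WB@9
I3 ld r5 <- r3: IF@6 ID@7 stall=0 (-) EX@8 MEM@9 WB@10
I4 add r3 <- r3,r4: IF@7 ID@8 stall=0 (-) EX@9 MEM@10 WB@11
I5 mul r5 <- r4,r1: IF@8 ID@9 stall=0 (-) EX@10 MEM@11 WB@12
I6 add r3 <- r4,r1: IF@9 ID@10 stall=0 (-) EX@11 MEM@12 WB@13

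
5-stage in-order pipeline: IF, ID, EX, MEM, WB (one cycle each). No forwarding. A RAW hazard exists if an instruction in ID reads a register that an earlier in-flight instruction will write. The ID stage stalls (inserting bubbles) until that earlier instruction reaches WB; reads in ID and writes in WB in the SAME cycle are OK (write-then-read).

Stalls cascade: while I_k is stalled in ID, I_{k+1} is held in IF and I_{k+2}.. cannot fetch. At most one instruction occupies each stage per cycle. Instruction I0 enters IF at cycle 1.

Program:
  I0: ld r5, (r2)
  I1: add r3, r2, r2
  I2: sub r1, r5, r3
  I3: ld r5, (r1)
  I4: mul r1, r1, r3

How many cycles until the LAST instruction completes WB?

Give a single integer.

Answer: 13

Derivation:
I0 ld r5 <- r2: IF@1 ID@2 stall=0 (-) EX@3 MEM@4 WB@5
I1 add r3 <- r2,r2: IF@2 ID@3 stall=0 (-) EX@4 MEM@5 WB@6
I2 sub r1 <- r5,r3: IF@3 ID@4 stall=2 (RAW on I1.r3 (WB@6)) EX@7 MEM@8 WB@9
I3 ld r5 <- r1: IF@4 ID@7 stall=2 (RAW on I2.r1 (WB@9)) EX@10 MEM@11 WB@12
I4 mul r1 <- r1,r3: IF@7 ID@10 stall=0 (-) EX@11 MEM@12 WB@13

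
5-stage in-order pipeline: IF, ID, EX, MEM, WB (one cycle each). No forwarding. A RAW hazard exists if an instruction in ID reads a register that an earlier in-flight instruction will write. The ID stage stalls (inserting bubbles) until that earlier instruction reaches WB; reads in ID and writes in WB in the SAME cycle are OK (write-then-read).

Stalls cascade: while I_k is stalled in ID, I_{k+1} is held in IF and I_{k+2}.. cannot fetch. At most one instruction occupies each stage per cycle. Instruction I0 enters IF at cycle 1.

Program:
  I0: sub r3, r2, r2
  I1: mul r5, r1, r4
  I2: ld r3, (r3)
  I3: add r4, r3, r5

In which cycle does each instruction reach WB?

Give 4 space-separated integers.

Answer: 5 6 8 11

Derivation:
I0 sub r3 <- r2,r2: IF@1 ID@2 stall=0 (-) EX@3 MEM@4 WB@5
I1 mul r5 <- r1,r4: IF@2 ID@3 stall=0 (-) EX@4 MEM@5 WB@6
I2 ld r3 <- r3: IF@3 ID@4 stall=1 (RAW on I0.r3 (WB@5)) EX@6 MEM@7 WB@8
I3 add r4 <- r3,r5: IF@4 ID@6 stall=2 (RAW on I2.r3 (WB@8)) EX@9 MEM@10 WB@11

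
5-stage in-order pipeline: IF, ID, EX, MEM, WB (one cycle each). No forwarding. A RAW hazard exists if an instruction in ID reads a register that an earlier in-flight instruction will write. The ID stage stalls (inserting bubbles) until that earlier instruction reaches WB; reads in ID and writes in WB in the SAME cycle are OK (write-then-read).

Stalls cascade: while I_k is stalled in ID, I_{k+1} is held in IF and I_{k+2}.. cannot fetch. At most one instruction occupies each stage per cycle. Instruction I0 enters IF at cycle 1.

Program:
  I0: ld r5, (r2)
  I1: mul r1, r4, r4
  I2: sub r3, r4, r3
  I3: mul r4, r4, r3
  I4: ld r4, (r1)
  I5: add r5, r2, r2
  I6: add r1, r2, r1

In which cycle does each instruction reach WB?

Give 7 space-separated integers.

I0 ld r5 <- r2: IF@1 ID@2 stall=0 (-) EX@3 MEM@4 WB@5
I1 mul r1 <- r4,r4: IF@2 ID@3 stall=0 (-) EX@4 MEM@5 WB@6
I2 sub r3 <- r4,r3: IF@3 ID@4 stall=0 (-) EX@5 MEM@6 WB@7
I3 mul r4 <- r4,r3: IF@4 ID@5 stall=2 (RAW on I2.r3 (WB@7)) EX@8 MEM@9 WB@10
I4 ld r4 <- r1: IF@5 ID@8 stall=0 (-) EX@9 MEM@10 WB@11
I5 add r5 <- r2,r2: IF@8 ID@9 stall=0 (-) EX@10 MEM@11 WB@12
I6 add r1 <- r2,r1: IF@9 ID@10 stall=0 (-) EX@11 MEM@12 WB@13

Answer: 5 6 7 10 11 12 13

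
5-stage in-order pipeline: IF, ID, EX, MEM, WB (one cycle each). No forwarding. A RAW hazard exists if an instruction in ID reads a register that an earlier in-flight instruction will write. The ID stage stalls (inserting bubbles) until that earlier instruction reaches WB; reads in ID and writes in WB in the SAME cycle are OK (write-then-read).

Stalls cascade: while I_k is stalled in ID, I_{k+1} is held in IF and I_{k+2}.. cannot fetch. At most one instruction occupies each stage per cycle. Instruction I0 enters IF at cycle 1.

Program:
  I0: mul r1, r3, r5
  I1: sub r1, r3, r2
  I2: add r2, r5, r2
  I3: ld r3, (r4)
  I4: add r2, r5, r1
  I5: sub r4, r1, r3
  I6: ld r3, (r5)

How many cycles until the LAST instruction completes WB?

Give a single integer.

I0 mul r1 <- r3,r5: IF@1 ID@2 stall=0 (-) EX@3 MEM@4 WB@5
I1 sub r1 <- r3,r2: IF@2 ID@3 stall=0 (-) EX@4 MEM@5 WB@6
I2 add r2 <- r5,r2: IF@3 ID@4 stall=0 (-) EX@5 MEM@6 WB@7
I3 ld r3 <- r4: IF@4 ID@5 stall=0 (-) EX@6 MEM@7 WB@8
I4 add r2 <- r5,r1: IF@5 ID@6 stall=0 (-) EX@7 MEM@8 WB@9
I5 sub r4 <- r1,r3: IF@6 ID@7 stall=1 (RAW on I3.r3 (WB@8)) EX@9 MEM@10 WB@11
I6 ld r3 <- r5: IF@7 ID@9 stall=0 (-) EX@10 MEM@11 WB@12

Answer: 12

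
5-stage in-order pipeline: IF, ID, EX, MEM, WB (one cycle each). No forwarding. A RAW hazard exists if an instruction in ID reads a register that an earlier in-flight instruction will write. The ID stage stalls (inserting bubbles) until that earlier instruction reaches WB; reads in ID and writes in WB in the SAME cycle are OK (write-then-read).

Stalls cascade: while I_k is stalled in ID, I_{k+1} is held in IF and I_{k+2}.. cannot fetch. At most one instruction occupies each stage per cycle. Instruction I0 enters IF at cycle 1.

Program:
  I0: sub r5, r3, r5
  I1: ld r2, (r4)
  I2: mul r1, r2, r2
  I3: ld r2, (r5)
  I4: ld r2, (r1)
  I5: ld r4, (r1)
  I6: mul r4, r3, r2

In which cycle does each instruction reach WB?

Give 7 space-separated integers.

I0 sub r5 <- r3,r5: IF@1 ID@2 stall=0 (-) EX@3 MEM@4 WB@5
I1 ld r2 <- r4: IF@2 ID@3 stall=0 (-) EX@4 MEM@5 WB@6
I2 mul r1 <- r2,r2: IF@3 ID@4 stall=2 (RAW on I1.r2 (WB@6)) EX@7 MEM@8 WB@9
I3 ld r2 <- r5: IF@4 ID@7 stall=0 (-) EX@8 MEM@9 WB@10
I4 ld r2 <- r1: IF@7 ID@8 stall=1 (RAW on I2.r1 (WB@9)) EX@10 MEM@11 WB@12
I5 ld r4 <- r1: IF@8 ID@10 stall=0 (-) EX@11 MEM@12 WB@13
I6 mul r4 <- r3,r2: IF@10 ID@11 stall=1 (RAW on I4.r2 (WB@12)) EX@13 MEM@14 WB@15

Answer: 5 6 9 10 12 13 15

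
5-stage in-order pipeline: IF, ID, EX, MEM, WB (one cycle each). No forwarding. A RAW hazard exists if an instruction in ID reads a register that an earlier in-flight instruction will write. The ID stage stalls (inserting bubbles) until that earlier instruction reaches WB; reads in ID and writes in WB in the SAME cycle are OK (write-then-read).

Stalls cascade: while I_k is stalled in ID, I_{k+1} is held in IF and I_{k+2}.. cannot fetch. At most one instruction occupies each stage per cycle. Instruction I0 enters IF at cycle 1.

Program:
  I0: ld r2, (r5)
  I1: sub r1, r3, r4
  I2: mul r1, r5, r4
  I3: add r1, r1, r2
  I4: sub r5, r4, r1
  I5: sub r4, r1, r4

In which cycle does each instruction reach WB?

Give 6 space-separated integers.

Answer: 5 6 7 10 13 14

Derivation:
I0 ld r2 <- r5: IF@1 ID@2 stall=0 (-) EX@3 MEM@4 WB@5
I1 sub r1 <- r3,r4: IF@2 ID@3 stall=0 (-) EX@4 MEM@5 WB@6
I2 mul r1 <- r5,r4: IF@3 ID@4 stall=0 (-) EX@5 MEM@6 WB@7
I3 add r1 <- r1,r2: IF@4 ID@5 stall=2 (RAW on I2.r1 (WB@7)) EX@8 MEM@9 WB@10
I4 sub r5 <- r4,r1: IF@5 ID@8 stall=2 (RAW on I3.r1 (WB@10)) EX@11 MEM@12 WB@13
I5 sub r4 <- r1,r4: IF@8 ID@11 stall=0 (-) EX@12 MEM@13 WB@14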